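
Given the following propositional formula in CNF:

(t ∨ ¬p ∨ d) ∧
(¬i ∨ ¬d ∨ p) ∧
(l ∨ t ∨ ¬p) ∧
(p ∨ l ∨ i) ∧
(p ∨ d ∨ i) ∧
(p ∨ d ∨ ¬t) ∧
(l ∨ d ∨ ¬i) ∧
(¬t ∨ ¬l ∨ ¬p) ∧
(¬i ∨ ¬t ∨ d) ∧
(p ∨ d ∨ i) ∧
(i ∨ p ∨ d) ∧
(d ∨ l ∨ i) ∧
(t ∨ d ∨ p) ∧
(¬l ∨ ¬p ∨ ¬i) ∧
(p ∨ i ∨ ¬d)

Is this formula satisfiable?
Yes

Yes, the formula is satisfiable.

One satisfying assignment is: l=True, d=True, i=False, t=False, p=True

Verification: With this assignment, all 15 clauses evaluate to true.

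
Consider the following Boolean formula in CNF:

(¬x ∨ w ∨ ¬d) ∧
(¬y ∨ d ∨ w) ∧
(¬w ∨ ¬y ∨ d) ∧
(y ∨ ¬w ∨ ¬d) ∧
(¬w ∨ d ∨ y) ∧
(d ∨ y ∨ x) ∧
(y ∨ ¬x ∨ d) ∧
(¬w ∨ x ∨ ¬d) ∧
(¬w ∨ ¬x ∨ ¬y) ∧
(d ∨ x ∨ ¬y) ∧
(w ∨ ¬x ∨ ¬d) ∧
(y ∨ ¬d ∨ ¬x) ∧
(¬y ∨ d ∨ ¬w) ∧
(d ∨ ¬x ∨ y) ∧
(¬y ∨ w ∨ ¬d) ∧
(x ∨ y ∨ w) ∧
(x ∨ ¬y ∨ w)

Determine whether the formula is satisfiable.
No

No, the formula is not satisfiable.

No assignment of truth values to the variables can make all 17 clauses true simultaneously.

The formula is UNSAT (unsatisfiable).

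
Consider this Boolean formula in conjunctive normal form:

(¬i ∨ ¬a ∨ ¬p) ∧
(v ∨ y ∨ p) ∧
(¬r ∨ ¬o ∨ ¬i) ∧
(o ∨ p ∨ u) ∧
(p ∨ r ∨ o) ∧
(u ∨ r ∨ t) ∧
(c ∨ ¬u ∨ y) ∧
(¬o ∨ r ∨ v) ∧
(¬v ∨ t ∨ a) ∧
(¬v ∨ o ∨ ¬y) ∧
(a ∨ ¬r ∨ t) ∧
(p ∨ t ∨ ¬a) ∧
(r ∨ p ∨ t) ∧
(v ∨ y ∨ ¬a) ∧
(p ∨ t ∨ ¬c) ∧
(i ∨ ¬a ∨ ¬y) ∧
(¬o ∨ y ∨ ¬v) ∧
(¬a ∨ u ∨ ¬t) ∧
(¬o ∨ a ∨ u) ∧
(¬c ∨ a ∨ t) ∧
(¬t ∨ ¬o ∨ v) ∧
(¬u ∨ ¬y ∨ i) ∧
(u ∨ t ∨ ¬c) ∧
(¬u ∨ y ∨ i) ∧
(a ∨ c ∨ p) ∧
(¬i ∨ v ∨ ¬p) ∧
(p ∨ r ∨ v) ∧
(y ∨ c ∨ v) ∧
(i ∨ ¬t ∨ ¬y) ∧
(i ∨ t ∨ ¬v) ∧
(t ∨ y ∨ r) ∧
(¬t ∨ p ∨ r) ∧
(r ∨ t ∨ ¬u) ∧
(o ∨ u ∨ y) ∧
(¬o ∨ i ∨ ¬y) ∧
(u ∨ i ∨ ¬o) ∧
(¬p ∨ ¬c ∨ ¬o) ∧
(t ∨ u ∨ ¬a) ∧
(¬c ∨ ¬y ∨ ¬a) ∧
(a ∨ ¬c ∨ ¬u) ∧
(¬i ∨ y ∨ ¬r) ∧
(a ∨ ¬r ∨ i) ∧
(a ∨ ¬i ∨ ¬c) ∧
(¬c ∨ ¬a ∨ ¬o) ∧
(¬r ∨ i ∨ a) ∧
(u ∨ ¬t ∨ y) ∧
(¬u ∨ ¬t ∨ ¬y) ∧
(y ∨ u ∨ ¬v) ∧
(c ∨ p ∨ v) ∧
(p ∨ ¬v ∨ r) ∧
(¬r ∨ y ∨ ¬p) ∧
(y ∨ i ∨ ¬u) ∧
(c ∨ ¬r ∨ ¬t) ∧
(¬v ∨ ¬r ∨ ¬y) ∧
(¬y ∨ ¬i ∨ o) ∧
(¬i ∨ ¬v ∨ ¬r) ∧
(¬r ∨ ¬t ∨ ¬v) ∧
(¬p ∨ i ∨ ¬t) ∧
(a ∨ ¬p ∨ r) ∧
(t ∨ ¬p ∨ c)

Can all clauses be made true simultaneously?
No

No, the formula is not satisfiable.

No assignment of truth values to the variables can make all 60 clauses true simultaneously.

The formula is UNSAT (unsatisfiable).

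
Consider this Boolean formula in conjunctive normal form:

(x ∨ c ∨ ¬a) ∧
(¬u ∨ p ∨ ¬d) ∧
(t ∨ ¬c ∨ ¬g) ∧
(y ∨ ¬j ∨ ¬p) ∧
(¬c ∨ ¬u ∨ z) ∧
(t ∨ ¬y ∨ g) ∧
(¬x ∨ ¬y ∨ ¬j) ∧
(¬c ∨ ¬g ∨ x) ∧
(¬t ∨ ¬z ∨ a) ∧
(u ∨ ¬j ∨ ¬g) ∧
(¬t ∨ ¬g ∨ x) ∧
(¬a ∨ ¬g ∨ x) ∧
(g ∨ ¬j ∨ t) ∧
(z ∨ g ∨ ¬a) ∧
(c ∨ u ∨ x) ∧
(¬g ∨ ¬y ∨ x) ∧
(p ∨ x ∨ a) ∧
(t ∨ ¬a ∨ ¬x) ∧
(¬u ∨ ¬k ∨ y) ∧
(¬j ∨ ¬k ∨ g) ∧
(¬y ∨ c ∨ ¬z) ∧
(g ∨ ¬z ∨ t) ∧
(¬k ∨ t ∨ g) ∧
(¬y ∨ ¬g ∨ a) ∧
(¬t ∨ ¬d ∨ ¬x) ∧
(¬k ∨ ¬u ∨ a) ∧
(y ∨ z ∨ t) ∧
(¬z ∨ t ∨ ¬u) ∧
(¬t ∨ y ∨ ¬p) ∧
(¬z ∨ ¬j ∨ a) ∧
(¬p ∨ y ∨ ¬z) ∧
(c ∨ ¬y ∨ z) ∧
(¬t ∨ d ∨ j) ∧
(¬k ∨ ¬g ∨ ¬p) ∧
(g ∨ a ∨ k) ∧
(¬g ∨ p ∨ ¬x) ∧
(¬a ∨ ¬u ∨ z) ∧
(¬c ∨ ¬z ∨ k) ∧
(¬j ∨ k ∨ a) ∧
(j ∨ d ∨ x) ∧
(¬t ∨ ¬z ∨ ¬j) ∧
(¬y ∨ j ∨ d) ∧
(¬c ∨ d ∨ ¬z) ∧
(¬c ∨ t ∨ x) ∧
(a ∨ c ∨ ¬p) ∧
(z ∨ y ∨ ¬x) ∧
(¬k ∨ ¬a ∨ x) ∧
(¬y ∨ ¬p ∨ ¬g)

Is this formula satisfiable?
Yes

Yes, the formula is satisfiable.

One satisfying assignment is: t=True, k=True, y=True, u=False, c=True, z=False, g=False, j=False, x=False, d=True, p=True, a=False

Verification: With this assignment, all 48 clauses evaluate to true.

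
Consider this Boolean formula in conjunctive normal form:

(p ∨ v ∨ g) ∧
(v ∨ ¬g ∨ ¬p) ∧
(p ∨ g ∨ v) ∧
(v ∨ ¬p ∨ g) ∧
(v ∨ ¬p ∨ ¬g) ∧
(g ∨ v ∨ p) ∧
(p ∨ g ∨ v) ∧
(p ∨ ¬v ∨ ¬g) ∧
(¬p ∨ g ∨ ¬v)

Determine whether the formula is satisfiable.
Yes

Yes, the formula is satisfiable.

One satisfying assignment is: g=True, p=False, v=False

Verification: With this assignment, all 9 clauses evaluate to true.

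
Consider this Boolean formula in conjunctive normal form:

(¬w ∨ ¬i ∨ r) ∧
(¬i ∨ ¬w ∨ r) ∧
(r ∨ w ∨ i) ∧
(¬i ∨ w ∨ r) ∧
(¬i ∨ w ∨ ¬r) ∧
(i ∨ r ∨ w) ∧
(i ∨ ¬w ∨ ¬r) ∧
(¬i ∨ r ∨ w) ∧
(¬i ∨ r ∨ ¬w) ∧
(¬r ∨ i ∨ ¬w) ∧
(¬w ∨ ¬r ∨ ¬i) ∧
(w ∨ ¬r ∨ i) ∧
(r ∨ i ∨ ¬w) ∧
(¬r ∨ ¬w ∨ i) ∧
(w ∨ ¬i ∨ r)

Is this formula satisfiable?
No

No, the formula is not satisfiable.

No assignment of truth values to the variables can make all 15 clauses true simultaneously.

The formula is UNSAT (unsatisfiable).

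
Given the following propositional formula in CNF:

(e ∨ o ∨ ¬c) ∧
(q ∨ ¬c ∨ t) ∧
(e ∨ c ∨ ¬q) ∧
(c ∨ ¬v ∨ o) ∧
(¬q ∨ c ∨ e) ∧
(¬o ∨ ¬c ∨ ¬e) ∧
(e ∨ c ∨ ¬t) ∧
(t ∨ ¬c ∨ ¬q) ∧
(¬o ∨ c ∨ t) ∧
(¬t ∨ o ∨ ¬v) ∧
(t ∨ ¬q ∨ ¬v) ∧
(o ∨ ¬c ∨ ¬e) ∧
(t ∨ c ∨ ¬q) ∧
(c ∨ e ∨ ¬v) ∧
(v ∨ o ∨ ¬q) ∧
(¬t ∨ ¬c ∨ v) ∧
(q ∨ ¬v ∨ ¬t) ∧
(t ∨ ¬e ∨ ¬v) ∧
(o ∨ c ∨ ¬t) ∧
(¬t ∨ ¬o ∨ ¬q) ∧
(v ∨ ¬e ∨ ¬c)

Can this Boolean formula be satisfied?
Yes

Yes, the formula is satisfiable.

One satisfying assignment is: v=False, o=False, e=False, q=False, t=False, c=False

Verification: With this assignment, all 21 clauses evaluate to true.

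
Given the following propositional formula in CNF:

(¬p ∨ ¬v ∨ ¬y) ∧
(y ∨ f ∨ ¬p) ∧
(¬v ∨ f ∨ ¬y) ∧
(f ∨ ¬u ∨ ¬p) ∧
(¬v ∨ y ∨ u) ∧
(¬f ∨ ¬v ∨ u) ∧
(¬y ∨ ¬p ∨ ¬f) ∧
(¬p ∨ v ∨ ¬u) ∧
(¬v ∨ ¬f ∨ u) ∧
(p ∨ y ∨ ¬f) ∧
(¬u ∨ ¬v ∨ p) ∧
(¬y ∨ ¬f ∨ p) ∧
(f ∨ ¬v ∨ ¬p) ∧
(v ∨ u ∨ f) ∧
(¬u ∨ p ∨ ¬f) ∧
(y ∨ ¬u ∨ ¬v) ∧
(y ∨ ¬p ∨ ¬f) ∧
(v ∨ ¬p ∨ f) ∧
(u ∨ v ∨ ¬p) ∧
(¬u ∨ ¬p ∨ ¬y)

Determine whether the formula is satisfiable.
Yes

Yes, the formula is satisfiable.

One satisfying assignment is: f=False, p=False, v=False, y=False, u=True

Verification: With this assignment, all 20 clauses evaluate to true.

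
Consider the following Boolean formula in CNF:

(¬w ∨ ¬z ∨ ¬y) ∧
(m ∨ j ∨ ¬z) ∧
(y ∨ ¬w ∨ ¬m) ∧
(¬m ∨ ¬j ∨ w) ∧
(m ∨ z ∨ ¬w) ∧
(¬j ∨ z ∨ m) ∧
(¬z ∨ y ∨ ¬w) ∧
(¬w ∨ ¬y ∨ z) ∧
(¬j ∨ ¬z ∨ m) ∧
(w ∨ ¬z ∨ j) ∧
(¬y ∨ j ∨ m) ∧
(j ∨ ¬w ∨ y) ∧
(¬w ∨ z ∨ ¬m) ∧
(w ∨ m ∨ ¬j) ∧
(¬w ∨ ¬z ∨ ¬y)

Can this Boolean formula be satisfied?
Yes

Yes, the formula is satisfiable.

One satisfying assignment is: w=False, z=False, y=False, j=False, m=False

Verification: With this assignment, all 15 clauses evaluate to true.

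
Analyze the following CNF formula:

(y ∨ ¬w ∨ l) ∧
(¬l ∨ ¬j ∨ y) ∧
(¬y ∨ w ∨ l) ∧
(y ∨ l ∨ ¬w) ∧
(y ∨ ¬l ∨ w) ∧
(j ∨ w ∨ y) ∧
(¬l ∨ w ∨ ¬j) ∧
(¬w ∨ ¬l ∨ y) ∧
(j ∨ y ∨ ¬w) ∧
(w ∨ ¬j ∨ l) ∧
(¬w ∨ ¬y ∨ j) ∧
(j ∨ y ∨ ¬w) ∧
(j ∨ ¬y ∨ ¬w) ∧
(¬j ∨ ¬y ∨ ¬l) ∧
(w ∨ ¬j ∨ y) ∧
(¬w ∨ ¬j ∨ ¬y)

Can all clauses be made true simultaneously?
Yes

Yes, the formula is satisfiable.

One satisfying assignment is: j=False, l=True, y=True, w=False

Verification: With this assignment, all 16 clauses evaluate to true.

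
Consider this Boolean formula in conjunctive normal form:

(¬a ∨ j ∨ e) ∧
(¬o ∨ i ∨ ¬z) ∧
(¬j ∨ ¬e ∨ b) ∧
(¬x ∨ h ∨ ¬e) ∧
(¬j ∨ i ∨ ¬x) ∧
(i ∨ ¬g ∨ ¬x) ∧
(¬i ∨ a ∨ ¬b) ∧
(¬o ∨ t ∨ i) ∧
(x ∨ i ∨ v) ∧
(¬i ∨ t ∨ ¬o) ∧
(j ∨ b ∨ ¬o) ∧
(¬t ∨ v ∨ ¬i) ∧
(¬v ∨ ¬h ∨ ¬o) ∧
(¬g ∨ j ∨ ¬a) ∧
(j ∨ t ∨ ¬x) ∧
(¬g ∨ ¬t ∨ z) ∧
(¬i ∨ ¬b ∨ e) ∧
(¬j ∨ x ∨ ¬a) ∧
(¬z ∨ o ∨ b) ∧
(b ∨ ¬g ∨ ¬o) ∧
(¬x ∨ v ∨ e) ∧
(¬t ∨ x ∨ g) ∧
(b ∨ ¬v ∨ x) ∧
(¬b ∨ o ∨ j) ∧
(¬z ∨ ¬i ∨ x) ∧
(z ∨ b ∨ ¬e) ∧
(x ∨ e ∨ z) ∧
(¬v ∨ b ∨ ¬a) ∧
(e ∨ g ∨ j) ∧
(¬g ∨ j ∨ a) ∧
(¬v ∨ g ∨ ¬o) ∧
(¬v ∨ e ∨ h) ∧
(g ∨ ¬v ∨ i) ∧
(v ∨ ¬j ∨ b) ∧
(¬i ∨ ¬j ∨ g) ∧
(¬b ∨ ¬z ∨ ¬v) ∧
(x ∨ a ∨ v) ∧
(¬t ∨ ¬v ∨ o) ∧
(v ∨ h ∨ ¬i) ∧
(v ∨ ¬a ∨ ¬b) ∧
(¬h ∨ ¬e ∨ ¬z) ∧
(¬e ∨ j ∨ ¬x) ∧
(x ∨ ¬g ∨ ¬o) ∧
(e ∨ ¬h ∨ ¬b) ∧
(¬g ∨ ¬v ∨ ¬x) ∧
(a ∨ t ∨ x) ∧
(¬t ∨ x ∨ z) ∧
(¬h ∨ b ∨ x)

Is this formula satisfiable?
No

No, the formula is not satisfiable.

No assignment of truth values to the variables can make all 48 clauses true simultaneously.

The formula is UNSAT (unsatisfiable).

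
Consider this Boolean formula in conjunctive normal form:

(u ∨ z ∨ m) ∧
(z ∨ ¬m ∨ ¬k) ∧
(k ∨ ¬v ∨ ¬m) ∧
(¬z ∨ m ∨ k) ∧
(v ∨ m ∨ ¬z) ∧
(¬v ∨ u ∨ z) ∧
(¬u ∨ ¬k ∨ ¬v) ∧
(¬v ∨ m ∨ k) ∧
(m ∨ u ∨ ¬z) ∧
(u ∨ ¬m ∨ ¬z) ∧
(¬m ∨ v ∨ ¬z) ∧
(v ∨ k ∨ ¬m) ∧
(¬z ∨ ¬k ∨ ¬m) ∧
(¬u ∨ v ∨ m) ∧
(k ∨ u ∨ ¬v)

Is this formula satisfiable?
No

No, the formula is not satisfiable.

No assignment of truth values to the variables can make all 15 clauses true simultaneously.

The formula is UNSAT (unsatisfiable).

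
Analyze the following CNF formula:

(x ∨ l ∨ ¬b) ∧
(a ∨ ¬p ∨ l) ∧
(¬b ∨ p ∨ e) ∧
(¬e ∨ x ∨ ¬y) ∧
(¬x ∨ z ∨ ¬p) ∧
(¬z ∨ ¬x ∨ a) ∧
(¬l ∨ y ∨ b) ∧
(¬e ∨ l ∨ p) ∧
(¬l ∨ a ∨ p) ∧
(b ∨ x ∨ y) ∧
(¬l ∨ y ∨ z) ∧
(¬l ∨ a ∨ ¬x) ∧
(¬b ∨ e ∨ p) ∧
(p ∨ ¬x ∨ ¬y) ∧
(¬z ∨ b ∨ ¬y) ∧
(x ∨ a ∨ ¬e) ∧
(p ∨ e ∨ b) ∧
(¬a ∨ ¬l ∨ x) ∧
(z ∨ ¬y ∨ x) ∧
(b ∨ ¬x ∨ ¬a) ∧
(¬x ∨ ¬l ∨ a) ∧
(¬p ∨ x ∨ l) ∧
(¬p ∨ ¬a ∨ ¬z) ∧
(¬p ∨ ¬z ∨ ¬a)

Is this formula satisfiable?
Yes

Yes, the formula is satisfiable.

One satisfying assignment is: l=True, e=False, z=True, y=False, b=True, x=False, a=False, p=True

Verification: With this assignment, all 24 clauses evaluate to true.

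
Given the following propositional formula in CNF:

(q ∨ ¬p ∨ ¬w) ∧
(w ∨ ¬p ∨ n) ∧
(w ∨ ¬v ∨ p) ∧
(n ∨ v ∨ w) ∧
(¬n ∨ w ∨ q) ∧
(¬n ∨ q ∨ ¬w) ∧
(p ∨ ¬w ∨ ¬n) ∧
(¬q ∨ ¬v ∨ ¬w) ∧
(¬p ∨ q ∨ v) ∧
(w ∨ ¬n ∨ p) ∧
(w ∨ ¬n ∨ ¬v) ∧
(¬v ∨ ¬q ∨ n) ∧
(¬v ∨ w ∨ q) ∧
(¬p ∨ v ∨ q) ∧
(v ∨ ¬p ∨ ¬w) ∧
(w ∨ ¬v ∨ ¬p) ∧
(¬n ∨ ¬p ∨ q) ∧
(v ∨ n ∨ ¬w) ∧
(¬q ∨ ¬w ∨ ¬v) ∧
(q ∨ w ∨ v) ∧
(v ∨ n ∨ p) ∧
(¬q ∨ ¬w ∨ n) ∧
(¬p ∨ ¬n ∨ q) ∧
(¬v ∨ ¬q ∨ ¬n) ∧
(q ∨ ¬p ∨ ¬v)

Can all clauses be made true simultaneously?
Yes

Yes, the formula is satisfiable.

One satisfying assignment is: q=True, p=True, v=False, w=False, n=True

Verification: With this assignment, all 25 clauses evaluate to true.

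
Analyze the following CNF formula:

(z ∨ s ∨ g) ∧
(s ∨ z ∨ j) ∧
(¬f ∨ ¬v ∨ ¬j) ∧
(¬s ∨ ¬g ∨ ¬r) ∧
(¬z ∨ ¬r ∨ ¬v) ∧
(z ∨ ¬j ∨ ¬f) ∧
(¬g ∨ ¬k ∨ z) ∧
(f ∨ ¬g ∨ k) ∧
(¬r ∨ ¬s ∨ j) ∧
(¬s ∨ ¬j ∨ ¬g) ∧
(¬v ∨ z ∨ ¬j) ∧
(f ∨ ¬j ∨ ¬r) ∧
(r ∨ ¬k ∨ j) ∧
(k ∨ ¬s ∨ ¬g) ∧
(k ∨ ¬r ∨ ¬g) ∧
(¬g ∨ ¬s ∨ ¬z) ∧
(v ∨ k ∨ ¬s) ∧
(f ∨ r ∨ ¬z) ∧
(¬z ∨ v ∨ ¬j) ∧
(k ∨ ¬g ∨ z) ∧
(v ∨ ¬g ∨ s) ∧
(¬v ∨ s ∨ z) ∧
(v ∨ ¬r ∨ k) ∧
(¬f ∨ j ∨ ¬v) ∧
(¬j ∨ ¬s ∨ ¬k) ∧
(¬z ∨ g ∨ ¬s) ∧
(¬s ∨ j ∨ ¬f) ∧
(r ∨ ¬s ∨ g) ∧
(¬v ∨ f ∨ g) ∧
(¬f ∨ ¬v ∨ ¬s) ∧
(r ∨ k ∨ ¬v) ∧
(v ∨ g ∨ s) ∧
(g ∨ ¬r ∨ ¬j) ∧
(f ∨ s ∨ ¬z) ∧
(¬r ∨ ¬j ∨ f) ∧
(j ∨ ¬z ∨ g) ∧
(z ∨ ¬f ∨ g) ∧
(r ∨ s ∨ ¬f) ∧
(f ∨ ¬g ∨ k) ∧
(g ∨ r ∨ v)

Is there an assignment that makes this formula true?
No

No, the formula is not satisfiable.

No assignment of truth values to the variables can make all 40 clauses true simultaneously.

The formula is UNSAT (unsatisfiable).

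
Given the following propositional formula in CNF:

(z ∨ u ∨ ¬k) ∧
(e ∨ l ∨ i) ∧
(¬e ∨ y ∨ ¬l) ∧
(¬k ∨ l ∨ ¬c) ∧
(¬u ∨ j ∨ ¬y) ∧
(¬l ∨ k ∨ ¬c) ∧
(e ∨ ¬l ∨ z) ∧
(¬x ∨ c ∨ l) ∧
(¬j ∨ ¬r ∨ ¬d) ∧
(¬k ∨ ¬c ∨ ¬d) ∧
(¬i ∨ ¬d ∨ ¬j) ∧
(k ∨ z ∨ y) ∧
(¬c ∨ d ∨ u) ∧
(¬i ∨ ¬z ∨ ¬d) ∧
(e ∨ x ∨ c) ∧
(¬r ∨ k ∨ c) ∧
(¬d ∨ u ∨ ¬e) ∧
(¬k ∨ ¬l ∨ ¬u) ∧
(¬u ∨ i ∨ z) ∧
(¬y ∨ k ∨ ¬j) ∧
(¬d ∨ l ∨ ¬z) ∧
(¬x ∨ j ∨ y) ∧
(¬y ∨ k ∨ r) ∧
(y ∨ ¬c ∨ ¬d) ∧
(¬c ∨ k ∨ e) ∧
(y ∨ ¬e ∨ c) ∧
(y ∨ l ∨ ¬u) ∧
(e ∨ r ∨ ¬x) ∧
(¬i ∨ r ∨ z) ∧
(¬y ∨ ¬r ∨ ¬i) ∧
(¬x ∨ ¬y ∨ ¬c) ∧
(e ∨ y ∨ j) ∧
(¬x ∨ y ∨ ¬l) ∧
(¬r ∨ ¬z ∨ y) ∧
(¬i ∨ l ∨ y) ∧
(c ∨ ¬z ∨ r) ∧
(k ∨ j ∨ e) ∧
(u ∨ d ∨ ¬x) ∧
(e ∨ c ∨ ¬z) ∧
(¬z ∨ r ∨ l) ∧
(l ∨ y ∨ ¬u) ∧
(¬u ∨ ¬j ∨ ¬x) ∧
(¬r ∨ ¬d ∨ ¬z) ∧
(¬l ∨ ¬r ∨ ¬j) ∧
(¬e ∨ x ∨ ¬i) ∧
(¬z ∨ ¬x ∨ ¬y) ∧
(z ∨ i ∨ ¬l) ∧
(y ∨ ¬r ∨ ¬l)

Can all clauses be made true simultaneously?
Yes

Yes, the formula is satisfiable.

One satisfying assignment is: i=False, z=True, e=True, x=False, d=False, l=True, j=False, u=False, r=True, y=True, c=False, k=True

Verification: With this assignment, all 48 clauses evaluate to true.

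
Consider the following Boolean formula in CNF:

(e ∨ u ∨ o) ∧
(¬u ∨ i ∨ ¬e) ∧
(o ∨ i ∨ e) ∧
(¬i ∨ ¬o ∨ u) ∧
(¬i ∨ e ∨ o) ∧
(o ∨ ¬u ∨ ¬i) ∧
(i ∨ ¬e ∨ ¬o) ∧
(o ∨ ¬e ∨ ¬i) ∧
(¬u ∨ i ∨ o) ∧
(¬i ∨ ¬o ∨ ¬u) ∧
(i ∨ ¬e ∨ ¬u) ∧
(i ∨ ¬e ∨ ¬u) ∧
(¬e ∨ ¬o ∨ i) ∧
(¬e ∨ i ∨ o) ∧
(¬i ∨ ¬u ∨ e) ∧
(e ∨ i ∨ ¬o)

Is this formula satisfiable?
No

No, the formula is not satisfiable.

No assignment of truth values to the variables can make all 16 clauses true simultaneously.

The formula is UNSAT (unsatisfiable).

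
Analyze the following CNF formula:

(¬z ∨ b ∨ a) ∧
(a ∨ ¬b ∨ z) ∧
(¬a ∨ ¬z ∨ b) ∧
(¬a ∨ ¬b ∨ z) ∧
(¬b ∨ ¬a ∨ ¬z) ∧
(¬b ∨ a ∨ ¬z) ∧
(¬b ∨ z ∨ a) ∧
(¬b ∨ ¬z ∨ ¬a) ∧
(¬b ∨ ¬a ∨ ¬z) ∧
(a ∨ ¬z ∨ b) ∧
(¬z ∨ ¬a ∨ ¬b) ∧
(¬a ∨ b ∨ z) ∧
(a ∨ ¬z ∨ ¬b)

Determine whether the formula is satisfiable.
Yes

Yes, the formula is satisfiable.

One satisfying assignment is: a=False, z=False, b=False

Verification: With this assignment, all 13 clauses evaluate to true.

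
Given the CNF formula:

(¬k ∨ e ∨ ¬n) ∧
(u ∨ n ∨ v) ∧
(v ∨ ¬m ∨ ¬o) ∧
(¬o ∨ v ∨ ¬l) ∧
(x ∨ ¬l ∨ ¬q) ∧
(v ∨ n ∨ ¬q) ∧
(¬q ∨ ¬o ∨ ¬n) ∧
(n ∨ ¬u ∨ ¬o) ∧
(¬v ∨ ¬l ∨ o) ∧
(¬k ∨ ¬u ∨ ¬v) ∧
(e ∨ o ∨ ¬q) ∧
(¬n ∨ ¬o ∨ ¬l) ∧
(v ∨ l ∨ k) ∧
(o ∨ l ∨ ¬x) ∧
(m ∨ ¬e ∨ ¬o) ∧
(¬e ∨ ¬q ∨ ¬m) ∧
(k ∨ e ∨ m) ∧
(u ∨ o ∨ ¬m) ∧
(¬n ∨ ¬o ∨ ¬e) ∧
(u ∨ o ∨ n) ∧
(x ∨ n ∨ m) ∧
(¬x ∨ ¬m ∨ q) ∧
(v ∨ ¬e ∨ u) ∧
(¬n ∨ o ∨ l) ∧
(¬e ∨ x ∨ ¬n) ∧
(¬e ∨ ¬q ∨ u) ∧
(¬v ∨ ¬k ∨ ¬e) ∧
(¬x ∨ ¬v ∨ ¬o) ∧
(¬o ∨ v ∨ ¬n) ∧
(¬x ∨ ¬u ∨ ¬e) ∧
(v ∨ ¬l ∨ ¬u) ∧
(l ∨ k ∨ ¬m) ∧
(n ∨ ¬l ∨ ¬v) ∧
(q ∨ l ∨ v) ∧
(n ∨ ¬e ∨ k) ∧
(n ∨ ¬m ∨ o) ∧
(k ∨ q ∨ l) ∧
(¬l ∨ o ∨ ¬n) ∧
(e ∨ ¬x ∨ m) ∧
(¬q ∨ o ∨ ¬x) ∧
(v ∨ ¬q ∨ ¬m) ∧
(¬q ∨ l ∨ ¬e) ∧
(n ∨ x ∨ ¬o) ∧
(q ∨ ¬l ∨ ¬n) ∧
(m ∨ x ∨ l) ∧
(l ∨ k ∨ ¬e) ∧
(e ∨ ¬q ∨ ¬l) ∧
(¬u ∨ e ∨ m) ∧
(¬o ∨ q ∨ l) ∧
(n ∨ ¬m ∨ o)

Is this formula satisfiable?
No

No, the formula is not satisfiable.

No assignment of truth values to the variables can make all 50 clauses true simultaneously.

The formula is UNSAT (unsatisfiable).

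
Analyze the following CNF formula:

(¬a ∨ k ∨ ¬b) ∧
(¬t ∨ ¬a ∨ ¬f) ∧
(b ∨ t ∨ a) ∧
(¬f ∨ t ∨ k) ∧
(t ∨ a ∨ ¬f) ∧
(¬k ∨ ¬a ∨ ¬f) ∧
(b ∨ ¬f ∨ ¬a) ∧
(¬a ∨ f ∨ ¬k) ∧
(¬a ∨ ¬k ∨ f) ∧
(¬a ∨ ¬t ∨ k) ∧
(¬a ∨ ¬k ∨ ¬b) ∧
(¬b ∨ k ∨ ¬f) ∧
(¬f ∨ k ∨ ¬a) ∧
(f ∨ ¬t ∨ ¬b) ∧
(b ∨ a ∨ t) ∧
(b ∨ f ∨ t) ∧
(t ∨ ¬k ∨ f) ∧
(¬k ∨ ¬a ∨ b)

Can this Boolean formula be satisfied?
Yes

Yes, the formula is satisfiable.

One satisfying assignment is: f=False, k=False, a=False, t=True, b=False

Verification: With this assignment, all 18 clauses evaluate to true.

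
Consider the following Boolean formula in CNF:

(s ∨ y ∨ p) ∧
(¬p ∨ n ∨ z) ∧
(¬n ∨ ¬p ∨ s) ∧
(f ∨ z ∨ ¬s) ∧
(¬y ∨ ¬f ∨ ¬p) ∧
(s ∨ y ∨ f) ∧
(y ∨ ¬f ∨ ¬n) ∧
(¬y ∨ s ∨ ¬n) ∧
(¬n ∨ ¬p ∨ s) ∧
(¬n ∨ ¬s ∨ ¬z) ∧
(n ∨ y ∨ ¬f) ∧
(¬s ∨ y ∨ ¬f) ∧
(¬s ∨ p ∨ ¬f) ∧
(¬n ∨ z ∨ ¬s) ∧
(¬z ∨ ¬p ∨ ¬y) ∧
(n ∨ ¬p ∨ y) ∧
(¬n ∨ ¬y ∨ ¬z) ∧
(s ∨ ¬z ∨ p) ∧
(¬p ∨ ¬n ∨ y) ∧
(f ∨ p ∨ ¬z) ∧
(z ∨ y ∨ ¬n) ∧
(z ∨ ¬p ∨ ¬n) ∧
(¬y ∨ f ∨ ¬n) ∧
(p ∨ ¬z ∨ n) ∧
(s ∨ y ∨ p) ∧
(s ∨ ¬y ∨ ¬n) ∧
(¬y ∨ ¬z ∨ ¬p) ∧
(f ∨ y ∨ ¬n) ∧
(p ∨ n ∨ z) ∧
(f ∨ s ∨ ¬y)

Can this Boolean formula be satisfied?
No

No, the formula is not satisfiable.

No assignment of truth values to the variables can make all 30 clauses true simultaneously.

The formula is UNSAT (unsatisfiable).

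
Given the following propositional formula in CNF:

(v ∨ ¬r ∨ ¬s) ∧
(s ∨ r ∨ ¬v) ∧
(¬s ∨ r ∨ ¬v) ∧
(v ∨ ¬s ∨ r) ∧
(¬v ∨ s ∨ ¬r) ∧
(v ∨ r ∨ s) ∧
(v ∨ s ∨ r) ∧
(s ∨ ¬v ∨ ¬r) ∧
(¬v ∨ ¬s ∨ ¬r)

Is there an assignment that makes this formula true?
Yes

Yes, the formula is satisfiable.

One satisfying assignment is: s=False, r=True, v=False

Verification: With this assignment, all 9 clauses evaluate to true.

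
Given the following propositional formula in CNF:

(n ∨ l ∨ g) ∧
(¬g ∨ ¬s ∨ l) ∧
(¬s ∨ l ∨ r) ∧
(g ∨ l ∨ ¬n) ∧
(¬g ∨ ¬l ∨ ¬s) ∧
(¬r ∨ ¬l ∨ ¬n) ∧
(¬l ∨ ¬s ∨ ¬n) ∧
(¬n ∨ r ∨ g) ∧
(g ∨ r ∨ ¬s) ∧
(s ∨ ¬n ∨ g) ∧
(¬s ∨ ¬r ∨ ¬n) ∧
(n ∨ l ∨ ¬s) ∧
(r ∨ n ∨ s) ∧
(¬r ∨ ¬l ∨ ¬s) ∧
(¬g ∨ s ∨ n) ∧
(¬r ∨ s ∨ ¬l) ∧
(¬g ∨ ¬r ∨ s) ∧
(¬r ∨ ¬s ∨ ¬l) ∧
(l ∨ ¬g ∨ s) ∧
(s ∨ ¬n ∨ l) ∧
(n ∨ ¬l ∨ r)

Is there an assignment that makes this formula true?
Yes

Yes, the formula is satisfiable.

One satisfying assignment is: g=True, s=False, n=True, r=False, l=True

Verification: With this assignment, all 21 clauses evaluate to true.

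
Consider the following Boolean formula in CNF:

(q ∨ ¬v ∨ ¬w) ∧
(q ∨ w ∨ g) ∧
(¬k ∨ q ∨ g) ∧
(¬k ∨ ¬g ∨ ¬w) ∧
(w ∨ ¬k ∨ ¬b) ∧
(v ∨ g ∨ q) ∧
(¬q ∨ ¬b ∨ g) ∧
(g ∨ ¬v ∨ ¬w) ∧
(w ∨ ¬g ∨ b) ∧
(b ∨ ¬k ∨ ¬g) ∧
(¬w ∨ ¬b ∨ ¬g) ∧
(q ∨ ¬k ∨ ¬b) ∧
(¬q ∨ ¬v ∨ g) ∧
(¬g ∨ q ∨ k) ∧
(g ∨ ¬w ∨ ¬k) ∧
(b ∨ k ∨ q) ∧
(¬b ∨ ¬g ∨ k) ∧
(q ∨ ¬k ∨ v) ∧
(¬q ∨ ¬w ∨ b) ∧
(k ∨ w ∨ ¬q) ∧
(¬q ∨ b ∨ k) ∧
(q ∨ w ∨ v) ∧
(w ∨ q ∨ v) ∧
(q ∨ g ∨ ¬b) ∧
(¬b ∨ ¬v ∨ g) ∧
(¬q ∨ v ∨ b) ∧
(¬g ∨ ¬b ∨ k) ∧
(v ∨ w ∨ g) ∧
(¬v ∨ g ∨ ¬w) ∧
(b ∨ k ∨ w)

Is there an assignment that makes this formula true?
No

No, the formula is not satisfiable.

No assignment of truth values to the variables can make all 30 clauses true simultaneously.

The formula is UNSAT (unsatisfiable).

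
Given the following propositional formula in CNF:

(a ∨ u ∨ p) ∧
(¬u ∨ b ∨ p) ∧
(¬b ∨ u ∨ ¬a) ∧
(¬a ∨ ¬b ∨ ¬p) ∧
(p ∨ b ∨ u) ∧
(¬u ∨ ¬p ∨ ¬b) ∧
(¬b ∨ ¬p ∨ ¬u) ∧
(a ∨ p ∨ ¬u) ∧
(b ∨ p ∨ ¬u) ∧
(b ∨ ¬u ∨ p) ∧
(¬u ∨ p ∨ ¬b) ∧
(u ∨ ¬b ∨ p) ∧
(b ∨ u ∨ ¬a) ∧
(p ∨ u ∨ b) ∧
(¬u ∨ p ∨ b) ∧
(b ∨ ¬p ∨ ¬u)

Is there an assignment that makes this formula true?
Yes

Yes, the formula is satisfiable.

One satisfying assignment is: a=False, p=True, u=False, b=False

Verification: With this assignment, all 16 clauses evaluate to true.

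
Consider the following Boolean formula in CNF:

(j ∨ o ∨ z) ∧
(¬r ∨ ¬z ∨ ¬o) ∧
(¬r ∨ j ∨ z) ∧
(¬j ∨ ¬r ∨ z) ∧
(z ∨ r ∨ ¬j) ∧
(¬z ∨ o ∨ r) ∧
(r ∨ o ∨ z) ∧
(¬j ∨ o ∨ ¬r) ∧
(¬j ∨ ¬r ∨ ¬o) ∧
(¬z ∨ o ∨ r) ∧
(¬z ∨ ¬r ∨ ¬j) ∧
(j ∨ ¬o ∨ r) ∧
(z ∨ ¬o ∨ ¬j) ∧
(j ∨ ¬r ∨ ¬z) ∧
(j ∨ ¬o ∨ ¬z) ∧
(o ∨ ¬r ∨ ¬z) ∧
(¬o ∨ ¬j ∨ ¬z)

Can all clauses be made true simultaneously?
No

No, the formula is not satisfiable.

No assignment of truth values to the variables can make all 17 clauses true simultaneously.

The formula is UNSAT (unsatisfiable).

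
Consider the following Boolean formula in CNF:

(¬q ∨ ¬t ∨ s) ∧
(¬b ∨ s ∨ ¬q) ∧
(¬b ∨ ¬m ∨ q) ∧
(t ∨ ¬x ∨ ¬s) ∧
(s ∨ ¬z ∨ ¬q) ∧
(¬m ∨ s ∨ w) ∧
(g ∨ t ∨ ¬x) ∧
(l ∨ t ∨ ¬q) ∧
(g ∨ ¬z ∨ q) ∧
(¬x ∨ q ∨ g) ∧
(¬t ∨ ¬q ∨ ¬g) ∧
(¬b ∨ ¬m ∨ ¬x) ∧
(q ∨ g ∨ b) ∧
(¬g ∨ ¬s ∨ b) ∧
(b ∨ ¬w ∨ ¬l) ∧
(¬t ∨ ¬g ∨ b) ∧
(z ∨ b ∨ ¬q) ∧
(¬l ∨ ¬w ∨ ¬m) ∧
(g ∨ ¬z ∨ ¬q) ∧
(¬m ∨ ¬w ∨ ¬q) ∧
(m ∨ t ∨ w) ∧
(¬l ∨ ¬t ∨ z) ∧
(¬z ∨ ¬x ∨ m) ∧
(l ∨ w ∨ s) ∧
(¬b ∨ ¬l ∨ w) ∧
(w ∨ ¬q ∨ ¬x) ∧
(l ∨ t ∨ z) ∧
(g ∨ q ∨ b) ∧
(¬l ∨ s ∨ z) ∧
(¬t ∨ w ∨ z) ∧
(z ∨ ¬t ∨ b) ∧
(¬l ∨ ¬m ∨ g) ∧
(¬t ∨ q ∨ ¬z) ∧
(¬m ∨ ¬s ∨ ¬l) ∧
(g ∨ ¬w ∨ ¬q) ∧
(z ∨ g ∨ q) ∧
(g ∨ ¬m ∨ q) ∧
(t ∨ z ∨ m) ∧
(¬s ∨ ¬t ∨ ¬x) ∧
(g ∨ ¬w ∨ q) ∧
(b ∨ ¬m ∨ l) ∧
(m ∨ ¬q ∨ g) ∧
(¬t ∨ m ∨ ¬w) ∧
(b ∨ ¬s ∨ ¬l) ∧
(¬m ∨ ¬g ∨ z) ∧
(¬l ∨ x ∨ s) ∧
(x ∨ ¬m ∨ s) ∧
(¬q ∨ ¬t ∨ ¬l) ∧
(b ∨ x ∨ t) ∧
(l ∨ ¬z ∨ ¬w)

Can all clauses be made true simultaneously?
Yes

Yes, the formula is satisfiable.

One satisfying assignment is: g=True, l=True, w=True, x=False, t=False, m=False, z=True, q=False, b=True, s=True

Verification: With this assignment, all 50 clauses evaluate to true.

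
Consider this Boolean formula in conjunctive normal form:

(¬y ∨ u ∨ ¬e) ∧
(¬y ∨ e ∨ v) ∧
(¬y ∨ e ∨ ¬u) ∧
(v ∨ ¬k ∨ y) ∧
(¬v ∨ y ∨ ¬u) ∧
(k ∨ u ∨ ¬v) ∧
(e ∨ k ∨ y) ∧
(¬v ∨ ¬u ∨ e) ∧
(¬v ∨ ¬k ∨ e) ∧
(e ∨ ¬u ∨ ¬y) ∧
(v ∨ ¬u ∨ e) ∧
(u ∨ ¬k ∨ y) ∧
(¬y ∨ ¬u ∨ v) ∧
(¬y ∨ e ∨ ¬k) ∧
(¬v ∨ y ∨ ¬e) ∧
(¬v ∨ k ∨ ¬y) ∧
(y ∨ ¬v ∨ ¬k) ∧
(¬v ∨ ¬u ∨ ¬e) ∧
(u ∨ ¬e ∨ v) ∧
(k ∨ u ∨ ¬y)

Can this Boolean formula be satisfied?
Yes

Yes, the formula is satisfiable.

One satisfying assignment is: v=False, u=True, e=True, y=False, k=False

Verification: With this assignment, all 20 clauses evaluate to true.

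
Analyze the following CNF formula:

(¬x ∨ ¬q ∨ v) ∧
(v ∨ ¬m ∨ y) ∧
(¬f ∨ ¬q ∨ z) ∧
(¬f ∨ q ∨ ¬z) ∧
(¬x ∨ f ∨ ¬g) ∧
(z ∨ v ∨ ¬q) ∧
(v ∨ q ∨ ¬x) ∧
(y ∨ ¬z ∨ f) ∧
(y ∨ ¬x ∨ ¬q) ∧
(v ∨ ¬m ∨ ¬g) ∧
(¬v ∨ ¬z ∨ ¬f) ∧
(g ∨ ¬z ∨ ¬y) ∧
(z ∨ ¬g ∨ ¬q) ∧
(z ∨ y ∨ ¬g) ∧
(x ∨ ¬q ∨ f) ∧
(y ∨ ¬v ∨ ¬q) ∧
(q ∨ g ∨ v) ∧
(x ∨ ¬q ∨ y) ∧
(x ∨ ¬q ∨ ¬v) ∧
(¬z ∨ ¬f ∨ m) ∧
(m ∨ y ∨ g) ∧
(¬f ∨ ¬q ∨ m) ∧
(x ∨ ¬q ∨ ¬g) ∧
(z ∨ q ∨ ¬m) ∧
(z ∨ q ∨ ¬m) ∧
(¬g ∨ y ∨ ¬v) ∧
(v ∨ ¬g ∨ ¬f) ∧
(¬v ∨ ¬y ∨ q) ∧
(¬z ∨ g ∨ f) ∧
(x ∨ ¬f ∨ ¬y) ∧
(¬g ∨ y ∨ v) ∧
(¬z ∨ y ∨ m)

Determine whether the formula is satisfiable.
Yes

Yes, the formula is satisfiable.

One satisfying assignment is: g=False, x=True, q=True, m=False, y=True, f=False, z=False, v=True

Verification: With this assignment, all 32 clauses evaluate to true.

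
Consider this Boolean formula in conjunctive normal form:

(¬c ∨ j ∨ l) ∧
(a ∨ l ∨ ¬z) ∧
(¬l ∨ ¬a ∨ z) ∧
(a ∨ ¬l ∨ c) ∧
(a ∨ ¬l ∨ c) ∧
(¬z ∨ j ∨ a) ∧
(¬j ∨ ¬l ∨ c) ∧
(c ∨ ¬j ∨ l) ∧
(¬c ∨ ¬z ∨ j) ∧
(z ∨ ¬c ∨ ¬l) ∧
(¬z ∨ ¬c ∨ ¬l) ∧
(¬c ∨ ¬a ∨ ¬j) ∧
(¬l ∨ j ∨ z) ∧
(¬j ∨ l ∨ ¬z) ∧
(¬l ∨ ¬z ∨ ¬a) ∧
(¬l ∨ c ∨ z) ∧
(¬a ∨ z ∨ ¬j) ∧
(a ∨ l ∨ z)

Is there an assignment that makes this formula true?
Yes

Yes, the formula is satisfiable.

One satisfying assignment is: a=True, c=False, l=False, z=False, j=False

Verification: With this assignment, all 18 clauses evaluate to true.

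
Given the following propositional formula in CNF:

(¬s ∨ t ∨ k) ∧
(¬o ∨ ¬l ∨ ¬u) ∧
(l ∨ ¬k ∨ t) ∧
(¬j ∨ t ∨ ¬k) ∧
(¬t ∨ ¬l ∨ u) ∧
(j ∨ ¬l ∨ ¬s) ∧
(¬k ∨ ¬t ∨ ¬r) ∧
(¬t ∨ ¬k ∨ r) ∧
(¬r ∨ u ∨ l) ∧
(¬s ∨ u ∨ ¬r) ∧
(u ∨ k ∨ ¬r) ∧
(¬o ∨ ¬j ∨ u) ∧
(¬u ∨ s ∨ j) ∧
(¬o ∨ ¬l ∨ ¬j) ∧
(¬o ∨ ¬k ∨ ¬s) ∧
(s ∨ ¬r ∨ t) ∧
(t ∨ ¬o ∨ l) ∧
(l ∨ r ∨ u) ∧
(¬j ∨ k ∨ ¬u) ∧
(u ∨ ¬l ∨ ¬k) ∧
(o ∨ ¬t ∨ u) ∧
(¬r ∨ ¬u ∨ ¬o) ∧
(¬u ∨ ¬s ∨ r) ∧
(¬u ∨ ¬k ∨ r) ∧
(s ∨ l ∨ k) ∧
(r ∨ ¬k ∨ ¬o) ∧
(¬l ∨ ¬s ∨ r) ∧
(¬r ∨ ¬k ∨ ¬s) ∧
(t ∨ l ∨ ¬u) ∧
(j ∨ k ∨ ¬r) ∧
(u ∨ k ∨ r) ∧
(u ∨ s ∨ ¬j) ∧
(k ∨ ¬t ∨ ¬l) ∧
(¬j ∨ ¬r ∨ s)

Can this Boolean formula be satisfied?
No

No, the formula is not satisfiable.

No assignment of truth values to the variables can make all 34 clauses true simultaneously.

The formula is UNSAT (unsatisfiable).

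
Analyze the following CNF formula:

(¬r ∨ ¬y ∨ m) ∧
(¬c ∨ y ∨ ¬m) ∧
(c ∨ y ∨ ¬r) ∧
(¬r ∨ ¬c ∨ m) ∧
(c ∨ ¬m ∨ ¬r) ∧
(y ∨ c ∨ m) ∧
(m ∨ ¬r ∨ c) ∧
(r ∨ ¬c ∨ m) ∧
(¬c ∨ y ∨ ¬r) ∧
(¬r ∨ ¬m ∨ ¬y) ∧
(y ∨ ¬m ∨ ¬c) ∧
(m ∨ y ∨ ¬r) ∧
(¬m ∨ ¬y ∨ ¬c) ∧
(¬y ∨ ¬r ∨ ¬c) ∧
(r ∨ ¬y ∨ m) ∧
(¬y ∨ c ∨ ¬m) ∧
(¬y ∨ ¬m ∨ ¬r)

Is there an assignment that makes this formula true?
Yes

Yes, the formula is satisfiable.

One satisfying assignment is: y=False, m=True, r=False, c=False

Verification: With this assignment, all 17 clauses evaluate to true.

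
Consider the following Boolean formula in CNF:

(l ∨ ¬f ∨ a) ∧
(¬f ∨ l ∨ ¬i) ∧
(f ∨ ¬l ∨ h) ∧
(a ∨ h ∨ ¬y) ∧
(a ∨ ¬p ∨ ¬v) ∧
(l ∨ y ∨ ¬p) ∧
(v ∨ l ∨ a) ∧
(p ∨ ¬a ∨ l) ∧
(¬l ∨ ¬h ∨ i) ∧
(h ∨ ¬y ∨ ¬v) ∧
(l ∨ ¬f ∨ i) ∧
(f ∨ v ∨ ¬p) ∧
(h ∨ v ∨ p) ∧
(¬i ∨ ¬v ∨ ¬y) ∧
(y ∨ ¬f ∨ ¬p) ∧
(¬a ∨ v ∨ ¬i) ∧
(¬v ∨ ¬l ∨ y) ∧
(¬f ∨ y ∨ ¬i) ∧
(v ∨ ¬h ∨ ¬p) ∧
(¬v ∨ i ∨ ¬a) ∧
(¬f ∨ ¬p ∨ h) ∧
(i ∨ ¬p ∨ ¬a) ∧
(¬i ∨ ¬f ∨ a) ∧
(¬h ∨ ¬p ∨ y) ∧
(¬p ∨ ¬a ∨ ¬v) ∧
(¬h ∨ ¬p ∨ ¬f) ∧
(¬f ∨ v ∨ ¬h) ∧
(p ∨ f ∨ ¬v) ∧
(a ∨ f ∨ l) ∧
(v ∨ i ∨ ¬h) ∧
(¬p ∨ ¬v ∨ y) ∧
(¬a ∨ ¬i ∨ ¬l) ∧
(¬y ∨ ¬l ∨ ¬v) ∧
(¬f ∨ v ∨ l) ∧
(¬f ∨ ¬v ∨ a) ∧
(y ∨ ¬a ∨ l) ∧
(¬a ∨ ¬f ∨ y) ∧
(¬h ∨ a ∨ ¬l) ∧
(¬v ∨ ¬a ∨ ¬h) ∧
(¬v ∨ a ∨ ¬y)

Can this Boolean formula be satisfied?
No

No, the formula is not satisfiable.

No assignment of truth values to the variables can make all 40 clauses true simultaneously.

The formula is UNSAT (unsatisfiable).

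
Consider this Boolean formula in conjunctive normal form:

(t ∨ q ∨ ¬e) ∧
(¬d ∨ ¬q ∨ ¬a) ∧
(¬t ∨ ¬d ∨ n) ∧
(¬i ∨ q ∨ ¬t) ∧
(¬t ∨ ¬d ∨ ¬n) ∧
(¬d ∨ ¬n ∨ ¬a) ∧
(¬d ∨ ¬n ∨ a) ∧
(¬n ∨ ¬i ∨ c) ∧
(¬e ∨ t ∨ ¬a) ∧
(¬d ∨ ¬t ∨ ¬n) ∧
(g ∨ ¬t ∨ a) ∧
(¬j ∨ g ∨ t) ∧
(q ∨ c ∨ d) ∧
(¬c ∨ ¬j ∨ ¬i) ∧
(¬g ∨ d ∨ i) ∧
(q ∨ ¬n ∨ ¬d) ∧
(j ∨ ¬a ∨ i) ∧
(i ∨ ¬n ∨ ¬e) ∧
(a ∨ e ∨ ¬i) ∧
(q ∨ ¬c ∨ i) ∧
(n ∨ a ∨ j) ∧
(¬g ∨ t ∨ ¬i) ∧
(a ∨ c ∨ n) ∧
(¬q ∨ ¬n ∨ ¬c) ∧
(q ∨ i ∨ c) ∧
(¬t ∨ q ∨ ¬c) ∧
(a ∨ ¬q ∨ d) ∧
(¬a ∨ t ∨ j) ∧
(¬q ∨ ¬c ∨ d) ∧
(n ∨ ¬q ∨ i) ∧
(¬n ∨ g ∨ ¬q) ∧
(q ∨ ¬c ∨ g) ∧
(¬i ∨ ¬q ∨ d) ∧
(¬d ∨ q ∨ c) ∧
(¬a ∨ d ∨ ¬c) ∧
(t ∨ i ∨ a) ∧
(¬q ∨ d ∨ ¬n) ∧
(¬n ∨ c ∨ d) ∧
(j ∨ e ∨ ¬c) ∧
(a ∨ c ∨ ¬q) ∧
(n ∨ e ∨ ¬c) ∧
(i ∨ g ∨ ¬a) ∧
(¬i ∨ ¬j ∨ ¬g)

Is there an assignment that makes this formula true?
No

No, the formula is not satisfiable.

No assignment of truth values to the variables can make all 43 clauses true simultaneously.

The formula is UNSAT (unsatisfiable).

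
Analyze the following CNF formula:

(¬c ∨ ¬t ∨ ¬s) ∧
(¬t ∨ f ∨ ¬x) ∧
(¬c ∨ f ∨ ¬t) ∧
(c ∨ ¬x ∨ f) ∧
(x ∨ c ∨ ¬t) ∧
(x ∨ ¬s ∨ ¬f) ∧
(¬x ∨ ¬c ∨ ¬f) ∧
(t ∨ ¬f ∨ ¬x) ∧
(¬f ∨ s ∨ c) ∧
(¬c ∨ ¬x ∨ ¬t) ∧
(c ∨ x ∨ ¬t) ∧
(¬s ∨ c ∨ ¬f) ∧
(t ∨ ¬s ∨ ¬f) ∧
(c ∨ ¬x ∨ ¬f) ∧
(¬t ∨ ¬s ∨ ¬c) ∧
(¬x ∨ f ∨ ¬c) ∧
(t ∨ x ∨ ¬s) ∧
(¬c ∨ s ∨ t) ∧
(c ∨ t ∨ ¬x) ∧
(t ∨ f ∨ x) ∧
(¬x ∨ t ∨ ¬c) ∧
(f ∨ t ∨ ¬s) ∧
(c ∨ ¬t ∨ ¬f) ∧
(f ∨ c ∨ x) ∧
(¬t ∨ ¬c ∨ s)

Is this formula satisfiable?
No

No, the formula is not satisfiable.

No assignment of truth values to the variables can make all 25 clauses true simultaneously.

The formula is UNSAT (unsatisfiable).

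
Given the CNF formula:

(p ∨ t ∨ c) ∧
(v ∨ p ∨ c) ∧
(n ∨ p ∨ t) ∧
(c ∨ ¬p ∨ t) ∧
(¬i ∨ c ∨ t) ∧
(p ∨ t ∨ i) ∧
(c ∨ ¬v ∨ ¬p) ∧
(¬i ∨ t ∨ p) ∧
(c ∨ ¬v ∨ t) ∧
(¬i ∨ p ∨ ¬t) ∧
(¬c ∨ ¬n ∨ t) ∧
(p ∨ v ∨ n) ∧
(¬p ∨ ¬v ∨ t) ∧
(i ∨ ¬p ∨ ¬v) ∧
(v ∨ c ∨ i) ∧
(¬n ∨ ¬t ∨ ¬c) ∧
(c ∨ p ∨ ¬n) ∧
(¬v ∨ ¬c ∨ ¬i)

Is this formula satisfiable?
Yes

Yes, the formula is satisfiable.

One satisfying assignment is: c=True, n=False, p=True, t=False, v=False, i=False

Verification: With this assignment, all 18 clauses evaluate to true.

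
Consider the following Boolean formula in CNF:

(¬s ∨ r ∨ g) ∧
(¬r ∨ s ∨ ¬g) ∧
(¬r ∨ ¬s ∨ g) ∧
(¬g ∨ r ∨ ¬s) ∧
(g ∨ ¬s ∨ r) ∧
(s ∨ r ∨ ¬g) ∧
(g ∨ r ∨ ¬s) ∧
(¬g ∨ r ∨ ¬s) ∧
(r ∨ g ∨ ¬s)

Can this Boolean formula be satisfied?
Yes

Yes, the formula is satisfiable.

One satisfying assignment is: s=False, g=False, r=False

Verification: With this assignment, all 9 clauses evaluate to true.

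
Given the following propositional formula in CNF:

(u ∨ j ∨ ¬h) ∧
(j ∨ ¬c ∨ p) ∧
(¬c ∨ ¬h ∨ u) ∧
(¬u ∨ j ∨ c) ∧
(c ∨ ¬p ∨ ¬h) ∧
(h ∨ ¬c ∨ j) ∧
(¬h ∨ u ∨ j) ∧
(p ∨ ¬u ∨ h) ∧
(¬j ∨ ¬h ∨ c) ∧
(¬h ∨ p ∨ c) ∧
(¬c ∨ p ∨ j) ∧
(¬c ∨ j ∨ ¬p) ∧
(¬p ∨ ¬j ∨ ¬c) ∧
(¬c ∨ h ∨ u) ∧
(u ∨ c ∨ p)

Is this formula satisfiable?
Yes

Yes, the formula is satisfiable.

One satisfying assignment is: c=False, p=True, h=False, u=False, j=False

Verification: With this assignment, all 15 clauses evaluate to true.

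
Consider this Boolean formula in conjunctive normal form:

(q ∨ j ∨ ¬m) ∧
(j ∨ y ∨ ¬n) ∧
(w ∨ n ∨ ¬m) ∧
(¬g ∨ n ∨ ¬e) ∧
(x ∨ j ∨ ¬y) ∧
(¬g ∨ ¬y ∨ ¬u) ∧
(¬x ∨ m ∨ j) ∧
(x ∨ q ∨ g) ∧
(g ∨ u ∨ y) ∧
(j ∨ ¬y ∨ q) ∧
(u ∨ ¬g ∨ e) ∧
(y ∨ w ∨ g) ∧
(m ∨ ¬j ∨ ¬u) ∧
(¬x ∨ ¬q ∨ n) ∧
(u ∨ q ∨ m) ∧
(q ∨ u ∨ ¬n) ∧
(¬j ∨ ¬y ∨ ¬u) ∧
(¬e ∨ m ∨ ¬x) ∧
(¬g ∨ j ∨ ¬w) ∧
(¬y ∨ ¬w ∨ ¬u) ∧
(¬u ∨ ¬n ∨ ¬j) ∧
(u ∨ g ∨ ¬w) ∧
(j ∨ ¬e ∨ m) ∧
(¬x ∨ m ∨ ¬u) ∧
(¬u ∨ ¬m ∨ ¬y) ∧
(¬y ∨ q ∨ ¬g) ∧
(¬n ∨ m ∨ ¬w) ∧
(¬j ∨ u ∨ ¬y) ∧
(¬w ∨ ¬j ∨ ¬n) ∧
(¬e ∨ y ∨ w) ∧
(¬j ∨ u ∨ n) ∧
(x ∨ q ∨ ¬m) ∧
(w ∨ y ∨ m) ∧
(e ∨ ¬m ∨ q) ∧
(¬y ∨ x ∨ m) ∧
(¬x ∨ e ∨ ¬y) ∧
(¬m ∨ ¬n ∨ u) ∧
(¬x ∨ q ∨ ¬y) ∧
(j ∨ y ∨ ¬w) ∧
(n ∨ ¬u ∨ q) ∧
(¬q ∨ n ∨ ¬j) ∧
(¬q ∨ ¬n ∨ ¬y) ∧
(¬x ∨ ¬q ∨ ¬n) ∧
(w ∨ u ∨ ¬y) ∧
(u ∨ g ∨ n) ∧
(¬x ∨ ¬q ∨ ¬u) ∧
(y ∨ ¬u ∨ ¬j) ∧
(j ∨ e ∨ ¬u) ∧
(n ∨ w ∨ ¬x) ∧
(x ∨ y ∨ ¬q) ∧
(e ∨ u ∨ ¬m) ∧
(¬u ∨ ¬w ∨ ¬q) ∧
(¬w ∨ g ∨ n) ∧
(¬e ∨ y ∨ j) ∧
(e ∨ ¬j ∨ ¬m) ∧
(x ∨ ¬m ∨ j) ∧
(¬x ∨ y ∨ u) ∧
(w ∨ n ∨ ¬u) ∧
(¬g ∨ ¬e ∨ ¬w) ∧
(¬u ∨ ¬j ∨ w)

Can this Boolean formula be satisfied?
No

No, the formula is not satisfiable.

No assignment of truth values to the variables can make all 60 clauses true simultaneously.

The formula is UNSAT (unsatisfiable).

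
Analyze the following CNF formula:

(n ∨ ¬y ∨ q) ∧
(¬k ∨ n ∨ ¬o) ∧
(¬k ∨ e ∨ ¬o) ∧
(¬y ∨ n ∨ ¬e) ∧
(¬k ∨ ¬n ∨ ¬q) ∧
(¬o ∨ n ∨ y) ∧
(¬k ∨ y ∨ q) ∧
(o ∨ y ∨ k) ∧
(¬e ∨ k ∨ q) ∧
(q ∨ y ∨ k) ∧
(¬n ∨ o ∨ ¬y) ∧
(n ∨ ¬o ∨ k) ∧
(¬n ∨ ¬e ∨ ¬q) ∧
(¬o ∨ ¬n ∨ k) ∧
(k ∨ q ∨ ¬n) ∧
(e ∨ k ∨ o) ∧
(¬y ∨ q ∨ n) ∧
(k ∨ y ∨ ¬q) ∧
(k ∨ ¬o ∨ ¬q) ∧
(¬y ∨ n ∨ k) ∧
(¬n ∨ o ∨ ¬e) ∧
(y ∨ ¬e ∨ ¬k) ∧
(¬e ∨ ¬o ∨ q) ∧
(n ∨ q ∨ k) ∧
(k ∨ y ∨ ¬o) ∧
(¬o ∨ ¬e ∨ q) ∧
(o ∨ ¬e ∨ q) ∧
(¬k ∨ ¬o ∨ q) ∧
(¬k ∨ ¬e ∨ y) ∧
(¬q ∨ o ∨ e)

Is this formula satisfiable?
No

No, the formula is not satisfiable.

No assignment of truth values to the variables can make all 30 clauses true simultaneously.

The formula is UNSAT (unsatisfiable).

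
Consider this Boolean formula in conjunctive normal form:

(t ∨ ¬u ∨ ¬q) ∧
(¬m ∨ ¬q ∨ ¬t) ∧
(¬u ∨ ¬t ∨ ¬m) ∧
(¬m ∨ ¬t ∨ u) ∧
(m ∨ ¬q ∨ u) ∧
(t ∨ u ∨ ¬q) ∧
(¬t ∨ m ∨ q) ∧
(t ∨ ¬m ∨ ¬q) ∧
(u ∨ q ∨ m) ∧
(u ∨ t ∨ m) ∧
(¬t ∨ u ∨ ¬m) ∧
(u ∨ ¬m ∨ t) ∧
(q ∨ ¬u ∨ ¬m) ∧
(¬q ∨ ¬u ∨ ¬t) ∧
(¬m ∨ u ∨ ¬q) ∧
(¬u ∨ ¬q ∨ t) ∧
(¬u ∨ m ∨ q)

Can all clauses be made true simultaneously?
No

No, the formula is not satisfiable.

No assignment of truth values to the variables can make all 17 clauses true simultaneously.

The formula is UNSAT (unsatisfiable).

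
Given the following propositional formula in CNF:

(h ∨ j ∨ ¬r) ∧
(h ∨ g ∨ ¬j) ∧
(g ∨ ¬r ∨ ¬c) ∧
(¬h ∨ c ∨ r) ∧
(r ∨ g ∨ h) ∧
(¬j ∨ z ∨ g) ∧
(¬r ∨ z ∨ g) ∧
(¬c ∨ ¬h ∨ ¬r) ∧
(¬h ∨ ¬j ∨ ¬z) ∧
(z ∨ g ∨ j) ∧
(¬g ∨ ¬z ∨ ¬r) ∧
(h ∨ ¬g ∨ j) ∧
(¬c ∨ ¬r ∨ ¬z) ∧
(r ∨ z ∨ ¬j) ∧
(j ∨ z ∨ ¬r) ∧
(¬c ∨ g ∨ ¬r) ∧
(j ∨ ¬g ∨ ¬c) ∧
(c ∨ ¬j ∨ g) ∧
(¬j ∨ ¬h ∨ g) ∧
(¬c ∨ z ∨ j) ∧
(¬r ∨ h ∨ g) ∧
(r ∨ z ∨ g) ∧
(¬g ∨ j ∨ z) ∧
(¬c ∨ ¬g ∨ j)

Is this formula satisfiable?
Yes

Yes, the formula is satisfiable.

One satisfying assignment is: r=True, z=False, h=False, j=True, c=False, g=True

Verification: With this assignment, all 24 clauses evaluate to true.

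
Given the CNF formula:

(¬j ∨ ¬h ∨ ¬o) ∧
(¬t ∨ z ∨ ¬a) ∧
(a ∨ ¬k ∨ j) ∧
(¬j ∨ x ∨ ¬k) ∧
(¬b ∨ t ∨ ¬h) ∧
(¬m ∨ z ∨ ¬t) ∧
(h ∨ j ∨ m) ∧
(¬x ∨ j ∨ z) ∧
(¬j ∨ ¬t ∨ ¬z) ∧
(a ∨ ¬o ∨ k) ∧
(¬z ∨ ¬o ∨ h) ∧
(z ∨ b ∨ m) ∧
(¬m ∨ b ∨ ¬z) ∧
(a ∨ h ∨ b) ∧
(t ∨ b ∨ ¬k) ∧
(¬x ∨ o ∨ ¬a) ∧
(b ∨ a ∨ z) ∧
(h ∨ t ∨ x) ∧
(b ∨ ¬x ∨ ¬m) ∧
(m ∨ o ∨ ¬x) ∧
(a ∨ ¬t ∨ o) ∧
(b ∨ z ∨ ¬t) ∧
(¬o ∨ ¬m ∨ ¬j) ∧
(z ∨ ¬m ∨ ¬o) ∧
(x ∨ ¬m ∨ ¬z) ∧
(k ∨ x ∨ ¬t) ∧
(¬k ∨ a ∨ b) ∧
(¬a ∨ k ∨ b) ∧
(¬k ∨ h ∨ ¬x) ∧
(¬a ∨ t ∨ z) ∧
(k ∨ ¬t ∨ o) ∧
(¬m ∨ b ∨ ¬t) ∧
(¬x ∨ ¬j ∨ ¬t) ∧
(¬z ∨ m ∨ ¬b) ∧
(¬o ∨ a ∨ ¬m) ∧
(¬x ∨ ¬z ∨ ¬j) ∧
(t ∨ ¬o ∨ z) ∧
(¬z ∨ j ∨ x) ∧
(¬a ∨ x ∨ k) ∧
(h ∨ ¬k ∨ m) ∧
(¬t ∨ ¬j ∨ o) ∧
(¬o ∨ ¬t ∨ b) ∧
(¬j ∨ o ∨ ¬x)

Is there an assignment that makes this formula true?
Yes

Yes, the formula is satisfiable.

One satisfying assignment is: z=True, b=False, x=False, k=False, j=True, t=False, m=False, h=True, o=False, a=False

Verification: With this assignment, all 43 clauses evaluate to true.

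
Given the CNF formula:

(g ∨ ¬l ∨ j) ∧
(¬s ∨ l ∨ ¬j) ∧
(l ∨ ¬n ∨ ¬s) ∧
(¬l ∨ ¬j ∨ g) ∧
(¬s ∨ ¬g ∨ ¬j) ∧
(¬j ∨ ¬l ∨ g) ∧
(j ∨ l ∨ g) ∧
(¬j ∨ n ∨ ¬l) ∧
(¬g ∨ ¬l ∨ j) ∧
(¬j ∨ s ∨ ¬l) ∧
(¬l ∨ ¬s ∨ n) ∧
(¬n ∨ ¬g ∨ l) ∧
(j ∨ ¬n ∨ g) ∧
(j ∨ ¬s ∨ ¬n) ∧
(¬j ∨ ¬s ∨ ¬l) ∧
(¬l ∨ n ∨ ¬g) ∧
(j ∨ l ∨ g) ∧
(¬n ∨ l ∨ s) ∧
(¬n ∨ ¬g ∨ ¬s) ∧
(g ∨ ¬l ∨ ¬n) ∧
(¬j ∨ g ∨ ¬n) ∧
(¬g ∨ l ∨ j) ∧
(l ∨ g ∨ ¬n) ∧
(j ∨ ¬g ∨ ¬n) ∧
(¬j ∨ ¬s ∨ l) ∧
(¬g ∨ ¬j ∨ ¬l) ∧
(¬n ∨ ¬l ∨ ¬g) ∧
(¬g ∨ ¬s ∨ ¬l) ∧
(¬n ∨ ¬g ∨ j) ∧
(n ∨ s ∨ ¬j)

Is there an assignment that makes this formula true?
No

No, the formula is not satisfiable.

No assignment of truth values to the variables can make all 30 clauses true simultaneously.

The formula is UNSAT (unsatisfiable).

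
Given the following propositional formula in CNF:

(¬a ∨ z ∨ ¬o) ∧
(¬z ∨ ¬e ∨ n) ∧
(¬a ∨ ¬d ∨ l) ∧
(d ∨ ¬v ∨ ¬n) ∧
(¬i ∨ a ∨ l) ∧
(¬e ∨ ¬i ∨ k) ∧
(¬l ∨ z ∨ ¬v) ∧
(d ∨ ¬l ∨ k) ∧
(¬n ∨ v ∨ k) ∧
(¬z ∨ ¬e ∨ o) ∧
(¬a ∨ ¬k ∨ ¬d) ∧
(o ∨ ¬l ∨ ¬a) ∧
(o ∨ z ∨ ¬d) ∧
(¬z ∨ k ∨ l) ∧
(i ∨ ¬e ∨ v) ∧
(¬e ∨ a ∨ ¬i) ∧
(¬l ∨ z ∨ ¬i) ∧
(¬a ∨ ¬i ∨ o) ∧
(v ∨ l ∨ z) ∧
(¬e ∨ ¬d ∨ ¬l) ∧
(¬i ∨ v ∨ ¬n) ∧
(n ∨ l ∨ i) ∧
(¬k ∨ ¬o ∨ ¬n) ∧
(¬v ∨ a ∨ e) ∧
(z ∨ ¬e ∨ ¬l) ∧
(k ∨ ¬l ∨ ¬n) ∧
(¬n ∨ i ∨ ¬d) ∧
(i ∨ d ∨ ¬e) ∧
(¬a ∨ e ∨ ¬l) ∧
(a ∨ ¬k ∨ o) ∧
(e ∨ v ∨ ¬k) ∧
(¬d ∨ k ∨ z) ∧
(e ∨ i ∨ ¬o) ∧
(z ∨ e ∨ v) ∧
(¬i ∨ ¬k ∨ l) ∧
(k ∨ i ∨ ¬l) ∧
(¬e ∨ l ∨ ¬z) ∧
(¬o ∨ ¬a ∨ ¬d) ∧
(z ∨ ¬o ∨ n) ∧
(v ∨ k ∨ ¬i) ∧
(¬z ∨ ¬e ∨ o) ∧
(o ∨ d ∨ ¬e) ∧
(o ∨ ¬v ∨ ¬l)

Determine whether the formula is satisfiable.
No

No, the formula is not satisfiable.

No assignment of truth values to the variables can make all 43 clauses true simultaneously.

The formula is UNSAT (unsatisfiable).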